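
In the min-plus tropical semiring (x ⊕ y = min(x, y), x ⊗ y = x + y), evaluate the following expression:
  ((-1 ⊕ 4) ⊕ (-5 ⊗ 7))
((-1 ⊕ 4) ⊕ (-5 ⊗ 7)) = -1

Expand innermost to outermost. Recall ⊕ takes the minimum of its arguments and ⊗ takes their sum. Working out the expression ((-1 ⊕ 4) ⊕ (-5 ⊗ 7)) gives -1.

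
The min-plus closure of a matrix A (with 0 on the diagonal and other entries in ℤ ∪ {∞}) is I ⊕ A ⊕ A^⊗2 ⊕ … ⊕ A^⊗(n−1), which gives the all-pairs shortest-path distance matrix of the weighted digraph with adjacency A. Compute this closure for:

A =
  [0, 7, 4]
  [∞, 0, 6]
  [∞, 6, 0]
Closure =
  [0, 7, 4]
  [∞, 0, 6]
  [∞, 6, 0]

This is the Floyd-Warshall all-pairs shortest-path computation. For each intermediate vertex k = 0, 1, …, 2, update dist[i][j] ← min(dist[i][j], dist[i][k] + dist[k][j]). The final matrix gives, for each (i, j), the minimum total weight of any directed path from i to j (possibly empty when i = j).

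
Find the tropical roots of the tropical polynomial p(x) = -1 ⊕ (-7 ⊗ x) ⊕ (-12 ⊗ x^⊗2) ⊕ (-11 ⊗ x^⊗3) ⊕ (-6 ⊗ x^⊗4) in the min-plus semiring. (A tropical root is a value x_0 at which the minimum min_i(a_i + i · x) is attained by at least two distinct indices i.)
Roots: {-5, -1, 5, 6}

Each tropical root is a break point of the lower envelope of the lines y = a_i + i · x (there are 5 lines, with slopes 0, 1, ..., 4). Only the lines that attain the minimum somewhere contribute to roots; other lines are dominated. Here the surviving (envelope) indices are i = 4, i = 3, i = 2, i = 1, i = 0.
Intersections between consecutive envelope lines give the roots: for adjacent envelope indices i < j the intersection is x = (a_i − a_j) / (j − i). Reading off the sorted break points: {-5, -1, 5, 6}.
Verification: at each break x_0, at least two indices attain the minimum of min_i(a_i + i · x_0).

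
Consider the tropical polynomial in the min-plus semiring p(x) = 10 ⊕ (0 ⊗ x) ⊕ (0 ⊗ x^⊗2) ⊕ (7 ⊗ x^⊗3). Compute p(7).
p(7) = 7

A tropical monomial a ⊗ x^⊗i evaluates to a + i · x. Evaluating each term at x = 7:
  Term 0 contributes 10 + 0 · 7 = 10
  Term 1 contributes 0 + 1 · 7 = 7
  Term 2 contributes 0 + 2 · 7 = 14
  Term 3 contributes 7 + 3 · 7 = 28
p(7) = ⊕ of these = min[10, 7, 14, 28] = 7.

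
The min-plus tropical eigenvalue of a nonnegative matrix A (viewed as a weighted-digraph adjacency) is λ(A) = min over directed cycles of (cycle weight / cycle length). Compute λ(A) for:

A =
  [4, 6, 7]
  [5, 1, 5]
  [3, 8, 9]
λ(A) = 1

Enumerate directed cycles and compute their means (weight / length). Sample:
  cycle 0 → 0: weight = 4, length = 1, mean = 4/1 ≈ 4.000
  cycle 1 → 1: weight = 1, length = 1, mean = 1/1 ≈ 1.000
  cycle 2 → 2: weight = 9, length = 1, mean = 9/1 ≈ 9.000
  cycle 0 → 1 → 0: weight = 11, length = 2, mean = 11/2 ≈ 5.500
  cycle 0 → 2 → 0: weight = 10, length = 2, mean = 10/2 ≈ 5.000
  cycle 1 → 0 → 1: weight = 11, length = 2, mean = 11/2 ≈ 5.500
Minimum mean = 1.000, attained e.g. along the cycle 1 → 1 with weight 1 and length 1. So λ(A) = 1/1 = 1.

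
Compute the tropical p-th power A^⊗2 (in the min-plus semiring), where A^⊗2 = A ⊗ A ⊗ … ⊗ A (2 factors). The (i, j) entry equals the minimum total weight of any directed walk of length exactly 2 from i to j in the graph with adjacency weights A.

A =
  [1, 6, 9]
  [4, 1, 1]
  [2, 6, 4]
A^⊗2 =
  [2, 7, 7]
  [3, 2, 2]
  [3, 7, 7]

Each entry (A^⊗2)_ij equals the minimum over all length-2 walks i = v_0 → v_1 → … → v_2 = j of Σ_t A[v_t][v_{t+1}]. For example, for (i, j) = (0, 2) we minimise over 3 possible intermediate vertex sequences; the minimum is 7, attained along the walk 0 → 1 → 2.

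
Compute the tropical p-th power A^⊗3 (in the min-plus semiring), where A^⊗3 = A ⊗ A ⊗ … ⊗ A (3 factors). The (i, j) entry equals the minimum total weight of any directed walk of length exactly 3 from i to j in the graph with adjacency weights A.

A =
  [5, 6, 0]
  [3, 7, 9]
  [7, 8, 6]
A^⊗3 =
  [11, 13, 7]
  [10, 11, 8]
  [14, 15, 11]

Each entry (A^⊗3)_ij equals the minimum over all length-3 walks i = v_0 → v_1 → … → v_3 = j of Σ_t A[v_t][v_{t+1}]. For example, for (i, j) = (0, 2) we minimise over 9 possible intermediate vertex sequences; the minimum is 7, attained along the walk 0 → 2 → 0 → 2.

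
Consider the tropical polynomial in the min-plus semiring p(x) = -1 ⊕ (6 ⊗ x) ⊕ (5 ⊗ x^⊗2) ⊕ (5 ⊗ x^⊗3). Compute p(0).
p(0) = -1

A tropical monomial a ⊗ x^⊗i evaluates to a + i · x. Evaluating each term at x = 0:
  Term 0 contributes -1 + 0 · 0 = -1
  Term 1 contributes 6 + 1 · 0 = 6
  Term 2 contributes 5 + 2 · 0 = 5
  Term 3 contributes 5 + 3 · 0 = 5
p(0) = ⊕ of these = min[-1, 6, 5, 5] = -1.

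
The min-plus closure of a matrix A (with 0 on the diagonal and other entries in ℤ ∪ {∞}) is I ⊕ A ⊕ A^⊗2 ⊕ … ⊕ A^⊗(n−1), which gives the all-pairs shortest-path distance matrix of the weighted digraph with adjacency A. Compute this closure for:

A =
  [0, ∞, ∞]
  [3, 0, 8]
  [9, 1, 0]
Closure =
  [0, ∞, ∞]
  [3, 0, 8]
  [4, 1, 0]

This is the Floyd-Warshall all-pairs shortest-path computation. For each intermediate vertex k = 0, 1, …, 2, update dist[i][j] ← min(dist[i][j], dist[i][k] + dist[k][j]). The final matrix gives, for each (i, j), the minimum total weight of any directed path from i to j (possibly empty when i = j).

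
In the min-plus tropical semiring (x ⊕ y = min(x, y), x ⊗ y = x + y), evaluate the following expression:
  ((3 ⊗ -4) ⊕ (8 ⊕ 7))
((3 ⊗ -4) ⊕ (8 ⊕ 7)) = -1

Expand innermost to outermost. Recall ⊕ takes the minimum of its arguments and ⊗ takes their sum. Working out the expression ((3 ⊗ -4) ⊕ (8 ⊕ 7)) gives -1.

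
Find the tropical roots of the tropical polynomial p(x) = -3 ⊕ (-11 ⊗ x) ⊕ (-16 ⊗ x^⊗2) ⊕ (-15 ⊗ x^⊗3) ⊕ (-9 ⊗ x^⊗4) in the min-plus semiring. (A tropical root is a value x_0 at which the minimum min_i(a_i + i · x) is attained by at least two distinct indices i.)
Roots: {-6, -1, 5, 8}

Each tropical root is a break point of the lower envelope of the lines y = a_i + i · x (there are 5 lines, with slopes 0, 1, ..., 4). Only the lines that attain the minimum somewhere contribute to roots; other lines are dominated. Here the surviving (envelope) indices are i = 4, i = 3, i = 2, i = 1, i = 0.
Intersections between consecutive envelope lines give the roots: for adjacent envelope indices i < j the intersection is x = (a_i − a_j) / (j − i). Reading off the sorted break points: {-6, -1, 5, 8}.
Verification: at each break x_0, at least two indices attain the minimum of min_i(a_i + i · x_0).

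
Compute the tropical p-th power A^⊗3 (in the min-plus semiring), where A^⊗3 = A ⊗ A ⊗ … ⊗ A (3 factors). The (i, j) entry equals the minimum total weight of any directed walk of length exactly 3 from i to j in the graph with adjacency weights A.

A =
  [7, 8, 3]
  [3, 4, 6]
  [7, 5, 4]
A^⊗3 =
  [11, 12, 11]
  [11, 11, 10]
  [12, 13, 11]

Each entry (A^⊗3)_ij equals the minimum over all length-3 walks i = v_0 → v_1 → … → v_3 = j of Σ_t A[v_t][v_{t+1}]. For example, for (i, j) = (0, 2) we minimise over 9 possible intermediate vertex sequences; the minimum is 11, attained along the walk 0 → 2 → 2 → 2.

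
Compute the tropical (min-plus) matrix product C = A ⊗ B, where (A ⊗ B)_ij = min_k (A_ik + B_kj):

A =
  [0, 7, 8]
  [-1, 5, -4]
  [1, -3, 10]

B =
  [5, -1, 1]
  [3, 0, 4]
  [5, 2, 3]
A ⊗ B =
  [5, -1, 1]
  [1, -2, -1]
  [0, -3, 1]

Apply the min-plus product entry-by-entry:
  C[0][0] = min over k of (A[0][0] + B[0][0] = 0 + 5 = 5, A[0][1] + B[1][0] = 7 + 3 = 10, A[0][2] + B[2][0] = 8 + 5 = 13) = 5 (attained at k = 0)
  C[0][1] = min over k of (A[0][0] + B[0][1] = 0 + -1 = -1, A[0][1] + B[1][1] = 7 + 0 = 7, A[0][2] + B[2][1] = 8 + 2 = 10) = -1 (attained at k = 0)
  C[0][2] = min over k of (A[0][0] + B[0][2] = 0 + 1 = 1, A[0][1] + B[1][2] = 7 + 4 = 11, A[0][2] + B[2][2] = 8 + 3 = 11) = 1 (attained at k = 0)
  C[1][0] = min over k of (A[1][0] + B[0][0] = -1 + 5 = 4, A[1][1] + B[1][0] = 5 + 3 = 8, A[1][2] + B[2][0] = -4 + 5 = 1) = 1 (attained at k = 2)
  C[1][1] = min over k of (A[1][0] + B[0][1] = -1 + -1 = -2, A[1][1] + B[1][1] = 5 + 0 = 5, A[1][2] + B[2][1] = -4 + 2 = -2) = -2 (attained at k = 0)
  C[1][2] = min over k of (A[1][0] + B[0][2] = -1 + 1 = 0, A[1][1] + B[1][2] = 5 + 4 = 9, A[1][2] + B[2][2] = -4 + 3 = -1) = -1 (attained at k = 2)
  C[2][0] = min over k of (A[2][0] + B[0][0] = 1 + 5 = 6, A[2][1] + B[1][0] = -3 + 3 = 0, A[2][2] + B[2][0] = 10 + 5 = 15) = 0 (attained at k = 1)
  C[2][1] = min over k of (A[2][0] + B[0][1] = 1 + -1 = 0, A[2][1] + B[1][1] = -3 + 0 = -3, A[2][2] + B[2][1] = 10 + 2 = 12) = -3 (attained at k = 1)
  C[2][2] = min over k of (A[2][0] + B[0][2] = 1 + 1 = 2, A[2][1] + B[1][2] = -3 + 4 = 1, A[2][2] + B[2][2] = 10 + 3 = 13) = 1 (attained at k = 1)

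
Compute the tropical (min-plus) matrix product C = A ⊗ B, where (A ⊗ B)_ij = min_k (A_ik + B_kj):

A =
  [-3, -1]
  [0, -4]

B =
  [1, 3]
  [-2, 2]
A ⊗ B =
  [-3, 0]
  [-6, -2]

Apply the min-plus product entry-by-entry:
  C[0][0] = min over k of (A[0][0] + B[0][0] = -3 + 1 = -2, A[0][1] + B[1][0] = -1 + -2 = -3) = -3 (attained at k = 1)
  C[0][1] = min over k of (A[0][0] + B[0][1] = -3 + 3 = 0, A[0][1] + B[1][1] = -1 + 2 = 1) = 0 (attained at k = 0)
  C[1][0] = min over k of (A[1][0] + B[0][0] = 0 + 1 = 1, A[1][1] + B[1][0] = -4 + -2 = -6) = -6 (attained at k = 1)
  C[1][1] = min over k of (A[1][0] + B[0][1] = 0 + 3 = 3, A[1][1] + B[1][1] = -4 + 2 = -2) = -2 (attained at k = 1)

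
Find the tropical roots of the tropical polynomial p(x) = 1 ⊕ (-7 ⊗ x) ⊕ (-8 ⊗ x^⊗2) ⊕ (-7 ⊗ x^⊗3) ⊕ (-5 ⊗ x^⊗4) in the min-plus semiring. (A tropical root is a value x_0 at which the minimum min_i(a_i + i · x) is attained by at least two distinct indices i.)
Roots: {-2, -1, 1, 8}

Each tropical root is a break point of the lower envelope of the lines y = a_i + i · x (there are 5 lines, with slopes 0, 1, ..., 4). Only the lines that attain the minimum somewhere contribute to roots; other lines are dominated. Here the surviving (envelope) indices are i = 4, i = 3, i = 2, i = 1, i = 0.
Intersections between consecutive envelope lines give the roots: for adjacent envelope indices i < j the intersection is x = (a_i − a_j) / (j − i). Reading off the sorted break points: {-2, -1, 1, 8}.
Verification: at each break x_0, at least two indices attain the minimum of min_i(a_i + i · x_0).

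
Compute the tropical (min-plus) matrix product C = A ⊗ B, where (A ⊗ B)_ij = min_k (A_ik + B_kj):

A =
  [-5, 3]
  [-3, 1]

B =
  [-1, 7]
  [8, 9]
A ⊗ B =
  [-6, 2]
  [-4, 4]

Apply the min-plus product entry-by-entry:
  C[0][0] = min over k of (A[0][0] + B[0][0] = -5 + -1 = -6, A[0][1] + B[1][0] = 3 + 8 = 11) = -6 (attained at k = 0)
  C[0][1] = min over k of (A[0][0] + B[0][1] = -5 + 7 = 2, A[0][1] + B[1][1] = 3 + 9 = 12) = 2 (attained at k = 0)
  C[1][0] = min over k of (A[1][0] + B[0][0] = -3 + -1 = -4, A[1][1] + B[1][0] = 1 + 8 = 9) = -4 (attained at k = 0)
  C[1][1] = min over k of (A[1][0] + B[0][1] = -3 + 7 = 4, A[1][1] + B[1][1] = 1 + 9 = 10) = 4 (attained at k = 0)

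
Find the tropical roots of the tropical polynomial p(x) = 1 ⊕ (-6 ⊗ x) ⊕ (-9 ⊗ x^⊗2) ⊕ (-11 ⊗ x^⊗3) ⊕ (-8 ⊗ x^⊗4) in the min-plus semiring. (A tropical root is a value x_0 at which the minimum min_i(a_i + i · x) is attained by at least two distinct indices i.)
Roots: {-3, 2, 3, 7}

Each tropical root is a break point of the lower envelope of the lines y = a_i + i · x (there are 5 lines, with slopes 0, 1, ..., 4). Only the lines that attain the minimum somewhere contribute to roots; other lines are dominated. Here the surviving (envelope) indices are i = 4, i = 3, i = 2, i = 1, i = 0.
Intersections between consecutive envelope lines give the roots: for adjacent envelope indices i < j the intersection is x = (a_i − a_j) / (j − i). Reading off the sorted break points: {-3, 2, 3, 7}.
Verification: at each break x_0, at least two indices attain the minimum of min_i(a_i + i · x_0).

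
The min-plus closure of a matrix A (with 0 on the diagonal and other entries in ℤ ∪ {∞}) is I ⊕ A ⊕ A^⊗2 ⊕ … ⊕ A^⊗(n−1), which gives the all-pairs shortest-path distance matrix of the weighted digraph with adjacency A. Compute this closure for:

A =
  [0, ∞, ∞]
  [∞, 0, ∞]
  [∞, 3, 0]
Closure =
  [0, ∞, ∞]
  [∞, 0, ∞]
  [∞, 3, 0]

This is the Floyd-Warshall all-pairs shortest-path computation. For each intermediate vertex k = 0, 1, …, 2, update dist[i][j] ← min(dist[i][j], dist[i][k] + dist[k][j]). The final matrix gives, for each (i, j), the minimum total weight of any directed path from i to j (possibly empty when i = j).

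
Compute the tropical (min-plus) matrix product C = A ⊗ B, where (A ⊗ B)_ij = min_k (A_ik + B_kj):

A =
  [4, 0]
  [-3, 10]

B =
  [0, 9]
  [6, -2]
A ⊗ B =
  [4, -2]
  [-3, 6]

Apply the min-plus product entry-by-entry:
  C[0][0] = min over k of (A[0][0] + B[0][0] = 4 + 0 = 4, A[0][1] + B[1][0] = 0 + 6 = 6) = 4 (attained at k = 0)
  C[0][1] = min over k of (A[0][0] + B[0][1] = 4 + 9 = 13, A[0][1] + B[1][1] = 0 + -2 = -2) = -2 (attained at k = 1)
  C[1][0] = min over k of (A[1][0] + B[0][0] = -3 + 0 = -3, A[1][1] + B[1][0] = 10 + 6 = 16) = -3 (attained at k = 0)
  C[1][1] = min over k of (A[1][0] + B[0][1] = -3 + 9 = 6, A[1][1] + B[1][1] = 10 + -2 = 8) = 6 (attained at k = 0)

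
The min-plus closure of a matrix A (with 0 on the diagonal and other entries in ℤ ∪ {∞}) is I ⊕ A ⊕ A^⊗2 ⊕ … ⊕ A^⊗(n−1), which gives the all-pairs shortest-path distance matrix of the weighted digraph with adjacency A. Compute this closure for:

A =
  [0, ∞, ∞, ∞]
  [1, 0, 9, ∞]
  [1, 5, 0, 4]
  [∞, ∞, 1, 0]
Closure =
  [0, ∞, ∞, ∞]
  [1, 0, 9, 13]
  [1, 5, 0, 4]
  [2, 6, 1, 0]

This is the Floyd-Warshall all-pairs shortest-path computation. For each intermediate vertex k = 0, 1, …, 3, update dist[i][j] ← min(dist[i][j], dist[i][k] + dist[k][j]). The final matrix gives, for each (i, j), the minimum total weight of any directed path from i to j (possibly empty when i = j).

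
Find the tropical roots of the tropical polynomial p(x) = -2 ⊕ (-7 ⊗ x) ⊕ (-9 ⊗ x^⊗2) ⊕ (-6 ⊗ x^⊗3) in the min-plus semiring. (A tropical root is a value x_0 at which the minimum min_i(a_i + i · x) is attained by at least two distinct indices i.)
Roots: {-3, 2, 5}

Each tropical root is a break point of the lower envelope of the lines y = a_i + i · x (there are 4 lines, with slopes 0, 1, ..., 3). Only the lines that attain the minimum somewhere contribute to roots; other lines are dominated. Here the surviving (envelope) indices are i = 3, i = 2, i = 1, i = 0.
Intersections between consecutive envelope lines give the roots: for adjacent envelope indices i < j the intersection is x = (a_i − a_j) / (j − i). Reading off the sorted break points: {-3, 2, 5}.
Verification: at each break x_0, at least two indices attain the minimum of min_i(a_i + i · x_0).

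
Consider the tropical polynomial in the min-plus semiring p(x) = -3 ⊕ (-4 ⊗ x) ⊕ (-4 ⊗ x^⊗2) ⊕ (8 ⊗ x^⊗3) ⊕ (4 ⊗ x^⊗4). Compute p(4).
p(4) = -3

A tropical monomial a ⊗ x^⊗i evaluates to a + i · x. Evaluating each term at x = 4:
  Term 0 contributes -3 + 0 · 4 = -3
  Term 1 contributes -4 + 1 · 4 = 0
  Term 2 contributes -4 + 2 · 4 = 4
  Term 3 contributes 8 + 3 · 4 = 20
  Term 4 contributes 4 + 4 · 4 = 20
p(4) = ⊕ of these = min[-3, 0, 4, 20, 20] = -3.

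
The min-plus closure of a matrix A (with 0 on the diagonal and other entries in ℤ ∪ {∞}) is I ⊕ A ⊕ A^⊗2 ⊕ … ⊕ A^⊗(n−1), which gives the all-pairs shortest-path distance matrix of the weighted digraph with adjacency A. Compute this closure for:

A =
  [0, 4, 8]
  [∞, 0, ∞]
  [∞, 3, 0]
Closure =
  [0, 4, 8]
  [∞, 0, ∞]
  [∞, 3, 0]

This is the Floyd-Warshall all-pairs shortest-path computation. For each intermediate vertex k = 0, 1, …, 2, update dist[i][j] ← min(dist[i][j], dist[i][k] + dist[k][j]). The final matrix gives, for each (i, j), the minimum total weight of any directed path from i to j (possibly empty when i = j).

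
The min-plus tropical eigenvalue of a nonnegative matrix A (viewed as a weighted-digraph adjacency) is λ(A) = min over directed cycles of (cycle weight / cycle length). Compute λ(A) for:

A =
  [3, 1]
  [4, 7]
λ(A) = 5/2

Enumerate directed cycles and compute their means (weight / length). Sample:
  cycle 0 → 0: weight = 3, length = 1, mean = 3/1 ≈ 3.000
  cycle 1 → 1: weight = 7, length = 1, mean = 7/1 ≈ 7.000
  cycle 0 → 1 → 0: weight = 5, length = 2, mean = 5/2 ≈ 2.500
  cycle 1 → 0 → 1: weight = 5, length = 2, mean = 5/2 ≈ 2.500
Minimum mean = 2.500, attained e.g. along the cycle 0 → 1 → 0 with weight 5 and length 2. So λ(A) = 5/2 = 5/2.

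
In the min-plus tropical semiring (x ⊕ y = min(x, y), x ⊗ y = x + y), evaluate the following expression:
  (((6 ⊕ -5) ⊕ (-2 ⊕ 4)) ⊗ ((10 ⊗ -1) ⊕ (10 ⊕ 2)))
(((6 ⊕ -5) ⊕ (-2 ⊕ 4)) ⊗ ((10 ⊗ -1) ⊕ (10 ⊕ 2))) = -3

Expand innermost to outermost. Recall ⊕ takes the minimum of its arguments and ⊗ takes their sum. Working out the expression (((6 ⊕ -5) ⊕ (-2 ⊕ 4)) ⊗ ((10 ⊗ -1) ⊕ (10 ⊕ 2))) gives -3.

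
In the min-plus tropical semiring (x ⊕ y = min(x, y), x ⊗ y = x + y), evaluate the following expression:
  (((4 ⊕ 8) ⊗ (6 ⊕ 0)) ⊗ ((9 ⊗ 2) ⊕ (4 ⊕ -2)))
(((4 ⊕ 8) ⊗ (6 ⊕ 0)) ⊗ ((9 ⊗ 2) ⊕ (4 ⊕ -2))) = 2

Expand innermost to outermost. Recall ⊕ takes the minimum of its arguments and ⊗ takes their sum. Working out the expression (((4 ⊕ 8) ⊗ (6 ⊕ 0)) ⊗ ((9 ⊗ 2) ⊕ (4 ⊕ -2))) gives 2.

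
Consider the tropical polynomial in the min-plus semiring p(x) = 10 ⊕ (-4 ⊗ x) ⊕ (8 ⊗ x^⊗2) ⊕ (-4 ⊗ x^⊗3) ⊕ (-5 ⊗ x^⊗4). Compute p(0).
p(0) = -5

A tropical monomial a ⊗ x^⊗i evaluates to a + i · x. Evaluating each term at x = 0:
  Term 0 contributes 10 + 0 · 0 = 10
  Term 1 contributes -4 + 1 · 0 = -4
  Term 2 contributes 8 + 2 · 0 = 8
  Term 3 contributes -4 + 3 · 0 = -4
  Term 4 contributes -5 + 4 · 0 = -5
p(0) = ⊕ of these = min[10, -4, 8, -4, -5] = -5.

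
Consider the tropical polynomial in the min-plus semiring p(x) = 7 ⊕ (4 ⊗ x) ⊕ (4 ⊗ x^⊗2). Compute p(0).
p(0) = 4

A tropical monomial a ⊗ x^⊗i evaluates to a + i · x. Evaluating each term at x = 0:
  Term 0 contributes 7 + 0 · 0 = 7
  Term 1 contributes 4 + 1 · 0 = 4
  Term 2 contributes 4 + 2 · 0 = 4
p(0) = ⊕ of these = min[7, 4, 4] = 4.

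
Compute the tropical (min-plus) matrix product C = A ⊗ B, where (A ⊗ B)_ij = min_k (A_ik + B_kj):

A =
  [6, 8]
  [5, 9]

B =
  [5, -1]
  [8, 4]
A ⊗ B =
  [11, 5]
  [10, 4]

Apply the min-plus product entry-by-entry:
  C[0][0] = min over k of (A[0][0] + B[0][0] = 6 + 5 = 11, A[0][1] + B[1][0] = 8 + 8 = 16) = 11 (attained at k = 0)
  C[0][1] = min over k of (A[0][0] + B[0][1] = 6 + -1 = 5, A[0][1] + B[1][1] = 8 + 4 = 12) = 5 (attained at k = 0)
  C[1][0] = min over k of (A[1][0] + B[0][0] = 5 + 5 = 10, A[1][1] + B[1][0] = 9 + 8 = 17) = 10 (attained at k = 0)
  C[1][1] = min over k of (A[1][0] + B[0][1] = 5 + -1 = 4, A[1][1] + B[1][1] = 9 + 4 = 13) = 4 (attained at k = 0)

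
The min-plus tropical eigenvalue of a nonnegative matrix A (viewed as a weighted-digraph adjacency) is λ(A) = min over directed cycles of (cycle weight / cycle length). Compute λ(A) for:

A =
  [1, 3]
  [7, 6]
λ(A) = 1

Enumerate directed cycles and compute their means (weight / length). Sample:
  cycle 0 → 0: weight = 1, length = 1, mean = 1/1 ≈ 1.000
  cycle 1 → 1: weight = 6, length = 1, mean = 6/1 ≈ 6.000
  cycle 0 → 1 → 0: weight = 10, length = 2, mean = 10/2 ≈ 5.000
  cycle 1 → 0 → 1: weight = 10, length = 2, mean = 10/2 ≈ 5.000
Minimum mean = 1.000, attained e.g. along the cycle 0 → 0 with weight 1 and length 1. So λ(A) = 1/1 = 1.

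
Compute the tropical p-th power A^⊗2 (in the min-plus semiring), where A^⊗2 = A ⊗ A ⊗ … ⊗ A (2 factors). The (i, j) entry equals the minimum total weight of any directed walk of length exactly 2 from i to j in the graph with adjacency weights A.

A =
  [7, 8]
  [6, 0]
A^⊗2 =
  [14, 8]
  [6, 0]

Each entry (A^⊗2)_ij equals the minimum over all length-2 walks i = v_0 → v_1 → … → v_2 = j of Σ_t A[v_t][v_{t+1}]. For example, for (i, j) = (0, 1) we minimise over 2 possible intermediate vertex sequences; the minimum is 8, attained along the walk 0 → 1 → 1.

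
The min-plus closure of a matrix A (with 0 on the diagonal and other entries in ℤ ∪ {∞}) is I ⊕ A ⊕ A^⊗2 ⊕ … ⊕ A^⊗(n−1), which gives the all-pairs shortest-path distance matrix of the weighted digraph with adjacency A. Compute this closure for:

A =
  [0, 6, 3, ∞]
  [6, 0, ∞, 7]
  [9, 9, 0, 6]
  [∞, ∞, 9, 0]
Closure =
  [0, 6, 3, 9]
  [6, 0, 9, 7]
  [9, 9, 0, 6]
  [18, 18, 9, 0]

This is the Floyd-Warshall all-pairs shortest-path computation. For each intermediate vertex k = 0, 1, …, 3, update dist[i][j] ← min(dist[i][j], dist[i][k] + dist[k][j]). The final matrix gives, for each (i, j), the minimum total weight of any directed path from i to j (possibly empty when i = j).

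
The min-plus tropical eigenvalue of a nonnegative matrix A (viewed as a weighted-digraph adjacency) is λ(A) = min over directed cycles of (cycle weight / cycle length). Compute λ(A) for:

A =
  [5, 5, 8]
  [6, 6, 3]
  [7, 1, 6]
λ(A) = 2

Enumerate directed cycles and compute their means (weight / length). Sample:
  cycle 0 → 0: weight = 5, length = 1, mean = 5/1 ≈ 5.000
  cycle 1 → 1: weight = 6, length = 1, mean = 6/1 ≈ 6.000
  cycle 2 → 2: weight = 6, length = 1, mean = 6/1 ≈ 6.000
  cycle 0 → 1 → 0: weight = 11, length = 2, mean = 11/2 ≈ 5.500
  cycle 0 → 2 → 0: weight = 15, length = 2, mean = 15/2 ≈ 7.500
  cycle 1 → 0 → 1: weight = 11, length = 2, mean = 11/2 ≈ 5.500
Minimum mean = 2.000, attained e.g. along the cycle 1 → 2 → 1 with weight 4 and length 2. So λ(A) = 4/2 = 2.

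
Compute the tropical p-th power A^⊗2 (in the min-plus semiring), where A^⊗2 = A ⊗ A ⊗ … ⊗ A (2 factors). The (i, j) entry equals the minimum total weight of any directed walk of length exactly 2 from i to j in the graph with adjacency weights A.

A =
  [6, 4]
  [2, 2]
A^⊗2 =
  [6, 6]
  [4, 4]

Each entry (A^⊗2)_ij equals the minimum over all length-2 walks i = v_0 → v_1 → … → v_2 = j of Σ_t A[v_t][v_{t+1}]. For example, for (i, j) = (0, 1) we minimise over 2 possible intermediate vertex sequences; the minimum is 6, attained along the walk 0 → 1 → 1.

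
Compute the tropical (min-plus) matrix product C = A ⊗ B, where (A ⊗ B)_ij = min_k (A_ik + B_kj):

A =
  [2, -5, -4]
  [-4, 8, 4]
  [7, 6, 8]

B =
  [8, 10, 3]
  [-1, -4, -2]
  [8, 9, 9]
A ⊗ B =
  [-6, -9, -7]
  [4, 4, -1]
  [5, 2, 4]

Apply the min-plus product entry-by-entry:
  C[0][0] = min over k of (A[0][0] + B[0][0] = 2 + 8 = 10, A[0][1] + B[1][0] = -5 + -1 = -6, A[0][2] + B[2][0] = -4 + 8 = 4) = -6 (attained at k = 1)
  C[0][1] = min over k of (A[0][0] + B[0][1] = 2 + 10 = 12, A[0][1] + B[1][1] = -5 + -4 = -9, A[0][2] + B[2][1] = -4 + 9 = 5) = -9 (attained at k = 1)
  C[0][2] = min over k of (A[0][0] + B[0][2] = 2 + 3 = 5, A[0][1] + B[1][2] = -5 + -2 = -7, A[0][2] + B[2][2] = -4 + 9 = 5) = -7 (attained at k = 1)
  C[1][0] = min over k of (A[1][0] + B[0][0] = -4 + 8 = 4, A[1][1] + B[1][0] = 8 + -1 = 7, A[1][2] + B[2][0] = 4 + 8 = 12) = 4 (attained at k = 0)
  C[1][1] = min over k of (A[1][0] + B[0][1] = -4 + 10 = 6, A[1][1] + B[1][1] = 8 + -4 = 4, A[1][2] + B[2][1] = 4 + 9 = 13) = 4 (attained at k = 1)
  C[1][2] = min over k of (A[1][0] + B[0][2] = -4 + 3 = -1, A[1][1] + B[1][2] = 8 + -2 = 6, A[1][2] + B[2][2] = 4 + 9 = 13) = -1 (attained at k = 0)
  C[2][0] = min over k of (A[2][0] + B[0][0] = 7 + 8 = 15, A[2][1] + B[1][0] = 6 + -1 = 5, A[2][2] + B[2][0] = 8 + 8 = 16) = 5 (attained at k = 1)
  C[2][1] = min over k of (A[2][0] + B[0][1] = 7 + 10 = 17, A[2][1] + B[1][1] = 6 + -4 = 2, A[2][2] + B[2][1] = 8 + 9 = 17) = 2 (attained at k = 1)
  C[2][2] = min over k of (A[2][0] + B[0][2] = 7 + 3 = 10, A[2][1] + B[1][2] = 6 + -2 = 4, A[2][2] + B[2][2] = 8 + 9 = 17) = 4 (attained at k = 1)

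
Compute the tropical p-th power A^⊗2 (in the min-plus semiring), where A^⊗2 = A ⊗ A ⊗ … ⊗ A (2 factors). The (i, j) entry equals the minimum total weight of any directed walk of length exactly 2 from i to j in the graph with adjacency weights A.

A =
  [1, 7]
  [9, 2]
A^⊗2 =
  [2, 8]
  [10, 4]

Each entry (A^⊗2)_ij equals the minimum over all length-2 walks i = v_0 → v_1 → … → v_2 = j of Σ_t A[v_t][v_{t+1}]. For example, for (i, j) = (0, 1) we minimise over 2 possible intermediate vertex sequences; the minimum is 8, attained along the walk 0 → 0 → 1.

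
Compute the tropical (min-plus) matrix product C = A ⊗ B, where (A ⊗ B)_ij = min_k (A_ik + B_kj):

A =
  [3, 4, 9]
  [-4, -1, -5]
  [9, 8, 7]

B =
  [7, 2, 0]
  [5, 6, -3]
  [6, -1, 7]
A ⊗ B =
  [9, 5, 1]
  [1, -6, -4]
  [13, 6, 5]

Apply the min-plus product entry-by-entry:
  C[0][0] = min over k of (A[0][0] + B[0][0] = 3 + 7 = 10, A[0][1] + B[1][0] = 4 + 5 = 9, A[0][2] + B[2][0] = 9 + 6 = 15) = 9 (attained at k = 1)
  C[0][1] = min over k of (A[0][0] + B[0][1] = 3 + 2 = 5, A[0][1] + B[1][1] = 4 + 6 = 10, A[0][2] + B[2][1] = 9 + -1 = 8) = 5 (attained at k = 0)
  C[0][2] = min over k of (A[0][0] + B[0][2] = 3 + 0 = 3, A[0][1] + B[1][2] = 4 + -3 = 1, A[0][2] + B[2][2] = 9 + 7 = 16) = 1 (attained at k = 1)
  C[1][0] = min over k of (A[1][0] + B[0][0] = -4 + 7 = 3, A[1][1] + B[1][0] = -1 + 5 = 4, A[1][2] + B[2][0] = -5 + 6 = 1) = 1 (attained at k = 2)
  C[1][1] = min over k of (A[1][0] + B[0][1] = -4 + 2 = -2, A[1][1] + B[1][1] = -1 + 6 = 5, A[1][2] + B[2][1] = -5 + -1 = -6) = -6 (attained at k = 2)
  C[1][2] = min over k of (A[1][0] + B[0][2] = -4 + 0 = -4, A[1][1] + B[1][2] = -1 + -3 = -4, A[1][2] + B[2][2] = -5 + 7 = 2) = -4 (attained at k = 0)
  C[2][0] = min over k of (A[2][0] + B[0][0] = 9 + 7 = 16, A[2][1] + B[1][0] = 8 + 5 = 13, A[2][2] + B[2][0] = 7 + 6 = 13) = 13 (attained at k = 1)
  C[2][1] = min over k of (A[2][0] + B[0][1] = 9 + 2 = 11, A[2][1] + B[1][1] = 8 + 6 = 14, A[2][2] + B[2][1] = 7 + -1 = 6) = 6 (attained at k = 2)
  C[2][2] = min over k of (A[2][0] + B[0][2] = 9 + 0 = 9, A[2][1] + B[1][2] = 8 + -3 = 5, A[2][2] + B[2][2] = 7 + 7 = 14) = 5 (attained at k = 1)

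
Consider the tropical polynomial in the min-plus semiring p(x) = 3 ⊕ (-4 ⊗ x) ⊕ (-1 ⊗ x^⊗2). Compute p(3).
p(3) = -1

A tropical monomial a ⊗ x^⊗i evaluates to a + i · x. Evaluating each term at x = 3:
  Term 0 contributes 3 + 0 · 3 = 3
  Term 1 contributes -4 + 1 · 3 = -1
  Term 2 contributes -1 + 2 · 3 = 5
p(3) = ⊕ of these = min[3, -1, 5] = -1.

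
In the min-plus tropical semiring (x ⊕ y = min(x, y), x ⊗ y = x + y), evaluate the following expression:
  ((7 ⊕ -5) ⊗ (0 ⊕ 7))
((7 ⊕ -5) ⊗ (0 ⊕ 7)) = -5

Expand innermost to outermost. Recall ⊕ takes the minimum of its arguments and ⊗ takes their sum. Working out the expression ((7 ⊕ -5) ⊗ (0 ⊕ 7)) gives -5.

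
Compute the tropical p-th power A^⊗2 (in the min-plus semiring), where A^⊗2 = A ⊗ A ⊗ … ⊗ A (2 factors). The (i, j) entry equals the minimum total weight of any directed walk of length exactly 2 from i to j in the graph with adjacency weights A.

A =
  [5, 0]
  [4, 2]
A^⊗2 =
  [4, 2]
  [6, 4]

Each entry (A^⊗2)_ij equals the minimum over all length-2 walks i = v_0 → v_1 → … → v_2 = j of Σ_t A[v_t][v_{t+1}]. For example, for (i, j) = (0, 1) we minimise over 2 possible intermediate vertex sequences; the minimum is 2, attained along the walk 0 → 1 → 1.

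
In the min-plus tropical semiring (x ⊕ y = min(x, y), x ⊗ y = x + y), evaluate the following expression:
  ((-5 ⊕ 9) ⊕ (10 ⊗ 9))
((-5 ⊕ 9) ⊕ (10 ⊗ 9)) = -5

Expand innermost to outermost. Recall ⊕ takes the minimum of its arguments and ⊗ takes their sum. Working out the expression ((-5 ⊕ 9) ⊕ (10 ⊗ 9)) gives -5.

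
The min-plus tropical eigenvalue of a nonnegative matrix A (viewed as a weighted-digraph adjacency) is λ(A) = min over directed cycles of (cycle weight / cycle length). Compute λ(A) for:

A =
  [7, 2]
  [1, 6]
λ(A) = 3/2

Enumerate directed cycles and compute their means (weight / length). Sample:
  cycle 0 → 0: weight = 7, length = 1, mean = 7/1 ≈ 7.000
  cycle 1 → 1: weight = 6, length = 1, mean = 6/1 ≈ 6.000
  cycle 0 → 1 → 0: weight = 3, length = 2, mean = 3/2 ≈ 1.500
  cycle 1 → 0 → 1: weight = 3, length = 2, mean = 3/2 ≈ 1.500
Minimum mean = 1.500, attained e.g. along the cycle 0 → 1 → 0 with weight 3 and length 2. So λ(A) = 3/2 = 3/2.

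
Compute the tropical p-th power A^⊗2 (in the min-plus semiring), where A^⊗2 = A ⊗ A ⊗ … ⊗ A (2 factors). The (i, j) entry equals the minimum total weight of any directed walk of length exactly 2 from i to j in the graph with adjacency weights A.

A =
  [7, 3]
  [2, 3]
A^⊗2 =
  [5, 6]
  [5, 5]

Each entry (A^⊗2)_ij equals the minimum over all length-2 walks i = v_0 → v_1 → … → v_2 = j of Σ_t A[v_t][v_{t+1}]. For example, for (i, j) = (0, 1) we minimise over 2 possible intermediate vertex sequences; the minimum is 6, attained along the walk 0 → 1 → 1.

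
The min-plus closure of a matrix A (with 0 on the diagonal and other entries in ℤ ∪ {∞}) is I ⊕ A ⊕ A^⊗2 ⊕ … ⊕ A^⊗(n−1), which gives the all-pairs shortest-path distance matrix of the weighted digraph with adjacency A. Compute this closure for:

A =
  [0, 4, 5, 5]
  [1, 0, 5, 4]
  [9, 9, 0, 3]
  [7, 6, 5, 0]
Closure =
  [0, 4, 5, 5]
  [1, 0, 5, 4]
  [9, 9, 0, 3]
  [7, 6, 5, 0]

This is the Floyd-Warshall all-pairs shortest-path computation. For each intermediate vertex k = 0, 1, …, 3, update dist[i][j] ← min(dist[i][j], dist[i][k] + dist[k][j]). The final matrix gives, for each (i, j), the minimum total weight of any directed path from i to j (possibly empty when i = j).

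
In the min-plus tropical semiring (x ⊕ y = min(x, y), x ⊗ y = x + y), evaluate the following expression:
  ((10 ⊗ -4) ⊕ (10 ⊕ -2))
((10 ⊗ -4) ⊕ (10 ⊕ -2)) = -2

Expand innermost to outermost. Recall ⊕ takes the minimum of its arguments and ⊗ takes their sum. Working out the expression ((10 ⊗ -4) ⊕ (10 ⊕ -2)) gives -2.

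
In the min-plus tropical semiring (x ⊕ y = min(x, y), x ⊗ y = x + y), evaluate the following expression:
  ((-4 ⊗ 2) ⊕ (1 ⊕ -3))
((-4 ⊗ 2) ⊕ (1 ⊕ -3)) = -3

Expand innermost to outermost. Recall ⊕ takes the minimum of its arguments and ⊗ takes their sum. Working out the expression ((-4 ⊗ 2) ⊕ (1 ⊕ -3)) gives -3.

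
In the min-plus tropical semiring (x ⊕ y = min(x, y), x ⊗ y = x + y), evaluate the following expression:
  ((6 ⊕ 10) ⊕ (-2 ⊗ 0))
((6 ⊕ 10) ⊕ (-2 ⊗ 0)) = -2

Expand innermost to outermost. Recall ⊕ takes the minimum of its arguments and ⊗ takes their sum. Working out the expression ((6 ⊕ 10) ⊕ (-2 ⊗ 0)) gives -2.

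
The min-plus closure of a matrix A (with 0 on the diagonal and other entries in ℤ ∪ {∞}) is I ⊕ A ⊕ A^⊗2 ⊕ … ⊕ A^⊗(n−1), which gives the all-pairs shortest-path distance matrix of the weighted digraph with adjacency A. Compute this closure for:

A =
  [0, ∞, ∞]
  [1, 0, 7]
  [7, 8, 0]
Closure =
  [0, ∞, ∞]
  [1, 0, 7]
  [7, 8, 0]

This is the Floyd-Warshall all-pairs shortest-path computation. For each intermediate vertex k = 0, 1, …, 2, update dist[i][j] ← min(dist[i][j], dist[i][k] + dist[k][j]). The final matrix gives, for each (i, j), the minimum total weight of any directed path from i to j (possibly empty when i = j).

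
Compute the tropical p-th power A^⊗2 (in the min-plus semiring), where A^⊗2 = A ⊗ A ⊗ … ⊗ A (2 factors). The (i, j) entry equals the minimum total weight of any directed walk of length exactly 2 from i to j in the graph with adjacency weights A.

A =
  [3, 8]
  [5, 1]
A^⊗2 =
  [6, 9]
  [6, 2]

Each entry (A^⊗2)_ij equals the minimum over all length-2 walks i = v_0 → v_1 → … → v_2 = j of Σ_t A[v_t][v_{t+1}]. For example, for (i, j) = (0, 1) we minimise over 2 possible intermediate vertex sequences; the minimum is 9, attained along the walk 0 → 1 → 1.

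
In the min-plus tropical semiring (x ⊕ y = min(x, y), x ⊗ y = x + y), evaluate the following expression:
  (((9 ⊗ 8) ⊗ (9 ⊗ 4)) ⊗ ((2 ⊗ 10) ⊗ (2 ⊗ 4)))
(((9 ⊗ 8) ⊗ (9 ⊗ 4)) ⊗ ((2 ⊗ 10) ⊗ (2 ⊗ 4))) = 48

Expand innermost to outermost. Recall ⊕ takes the minimum of its arguments and ⊗ takes their sum. Working out the expression (((9 ⊗ 8) ⊗ (9 ⊗ 4)) ⊗ ((2 ⊗ 10) ⊗ (2 ⊗ 4))) gives 48.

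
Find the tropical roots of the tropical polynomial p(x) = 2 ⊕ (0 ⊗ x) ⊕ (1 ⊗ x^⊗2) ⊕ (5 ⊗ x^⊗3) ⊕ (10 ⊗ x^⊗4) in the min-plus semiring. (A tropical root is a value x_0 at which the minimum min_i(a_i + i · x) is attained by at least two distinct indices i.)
Roots: {-5, -4, -1, 2}

Each tropical root is a break point of the lower envelope of the lines y = a_i + i · x (there are 5 lines, with slopes 0, 1, ..., 4). Only the lines that attain the minimum somewhere contribute to roots; other lines are dominated. Here the surviving (envelope) indices are i = 4, i = 3, i = 2, i = 1, i = 0.
Intersections between consecutive envelope lines give the roots: for adjacent envelope indices i < j the intersection is x = (a_i − a_j) / (j − i). Reading off the sorted break points: {-5, -4, -1, 2}.
Verification: at each break x_0, at least two indices attain the minimum of min_i(a_i + i · x_0).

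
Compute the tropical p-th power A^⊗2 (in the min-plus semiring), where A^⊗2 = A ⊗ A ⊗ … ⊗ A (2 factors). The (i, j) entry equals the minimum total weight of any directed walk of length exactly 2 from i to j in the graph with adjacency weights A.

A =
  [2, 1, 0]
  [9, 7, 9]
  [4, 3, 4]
A^⊗2 =
  [4, 3, 2]
  [11, 10, 9]
  [6, 5, 4]

Each entry (A^⊗2)_ij equals the minimum over all length-2 walks i = v_0 → v_1 → … → v_2 = j of Σ_t A[v_t][v_{t+1}]. For example, for (i, j) = (0, 2) we minimise over 3 possible intermediate vertex sequences; the minimum is 2, attained along the walk 0 → 0 → 2.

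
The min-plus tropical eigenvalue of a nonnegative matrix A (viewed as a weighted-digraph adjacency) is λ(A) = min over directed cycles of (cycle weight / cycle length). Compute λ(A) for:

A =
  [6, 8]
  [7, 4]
λ(A) = 4

Enumerate directed cycles and compute their means (weight / length). Sample:
  cycle 0 → 0: weight = 6, length = 1, mean = 6/1 ≈ 6.000
  cycle 1 → 1: weight = 4, length = 1, mean = 4/1 ≈ 4.000
  cycle 0 → 1 → 0: weight = 15, length = 2, mean = 15/2 ≈ 7.500
  cycle 1 → 0 → 1: weight = 15, length = 2, mean = 15/2 ≈ 7.500
Minimum mean = 4.000, attained e.g. along the cycle 1 → 1 with weight 4 and length 1. So λ(A) = 4/1 = 4.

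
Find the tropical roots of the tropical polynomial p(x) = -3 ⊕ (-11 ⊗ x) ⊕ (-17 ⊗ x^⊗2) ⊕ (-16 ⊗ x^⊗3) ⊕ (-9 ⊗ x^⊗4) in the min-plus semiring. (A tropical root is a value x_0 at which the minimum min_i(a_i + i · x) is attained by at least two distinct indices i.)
Roots: {-7, -1, 6, 8}

Each tropical root is a break point of the lower envelope of the lines y = a_i + i · x (there are 5 lines, with slopes 0, 1, ..., 4). Only the lines that attain the minimum somewhere contribute to roots; other lines are dominated. Here the surviving (envelope) indices are i = 4, i = 3, i = 2, i = 1, i = 0.
Intersections between consecutive envelope lines give the roots: for adjacent envelope indices i < j the intersection is x = (a_i − a_j) / (j − i). Reading off the sorted break points: {-7, -1, 6, 8}.
Verification: at each break x_0, at least two indices attain the minimum of min_i(a_i + i · x_0).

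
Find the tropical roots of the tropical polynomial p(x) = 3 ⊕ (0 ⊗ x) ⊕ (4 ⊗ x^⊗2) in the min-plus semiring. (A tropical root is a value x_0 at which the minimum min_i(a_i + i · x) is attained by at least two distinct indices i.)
Roots: {-4, 3}

Each tropical root is a break point of the lower envelope of the lines y = a_i + i · x (there are 3 lines, with slopes 0, 1, ..., 2). Only the lines that attain the minimum somewhere contribute to roots; other lines are dominated. Here the surviving (envelope) indices are i = 2, i = 1, i = 0.
Intersections between consecutive envelope lines give the roots: for adjacent envelope indices i < j the intersection is x = (a_i − a_j) / (j − i). Reading off the sorted break points: {-4, 3}.
Verification: at each break x_0, at least two indices attain the minimum of min_i(a_i + i · x_0).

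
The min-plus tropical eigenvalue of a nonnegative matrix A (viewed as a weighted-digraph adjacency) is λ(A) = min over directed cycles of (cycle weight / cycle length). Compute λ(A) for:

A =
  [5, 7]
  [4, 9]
λ(A) = 5

Enumerate directed cycles and compute their means (weight / length). Sample:
  cycle 0 → 0: weight = 5, length = 1, mean = 5/1 ≈ 5.000
  cycle 1 → 1: weight = 9, length = 1, mean = 9/1 ≈ 9.000
  cycle 0 → 1 → 0: weight = 11, length = 2, mean = 11/2 ≈ 5.500
  cycle 1 → 0 → 1: weight = 11, length = 2, mean = 11/2 ≈ 5.500
Minimum mean = 5.000, attained e.g. along the cycle 0 → 0 with weight 5 and length 1. So λ(A) = 5/1 = 5.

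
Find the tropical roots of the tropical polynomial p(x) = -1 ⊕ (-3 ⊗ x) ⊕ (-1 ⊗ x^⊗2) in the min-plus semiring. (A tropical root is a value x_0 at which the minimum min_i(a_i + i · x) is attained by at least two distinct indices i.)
Roots: {-2, 2}

Each tropical root is a break point of the lower envelope of the lines y = a_i + i · x (there are 3 lines, with slopes 0, 1, ..., 2). Only the lines that attain the minimum somewhere contribute to roots; other lines are dominated. Here the surviving (envelope) indices are i = 2, i = 1, i = 0.
Intersections between consecutive envelope lines give the roots: for adjacent envelope indices i < j the intersection is x = (a_i − a_j) / (j − i). Reading off the sorted break points: {-2, 2}.
Verification: at each break x_0, at least two indices attain the minimum of min_i(a_i + i · x_0).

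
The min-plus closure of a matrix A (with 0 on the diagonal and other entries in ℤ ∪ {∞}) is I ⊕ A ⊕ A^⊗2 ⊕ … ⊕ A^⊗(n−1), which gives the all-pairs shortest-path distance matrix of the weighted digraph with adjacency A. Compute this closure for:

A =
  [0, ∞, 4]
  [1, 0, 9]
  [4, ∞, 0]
Closure =
  [0, ∞, 4]
  [1, 0, 5]
  [4, ∞, 0]

This is the Floyd-Warshall all-pairs shortest-path computation. For each intermediate vertex k = 0, 1, …, 2, update dist[i][j] ← min(dist[i][j], dist[i][k] + dist[k][j]). The final matrix gives, for each (i, j), the minimum total weight of any directed path from i to j (possibly empty when i = j).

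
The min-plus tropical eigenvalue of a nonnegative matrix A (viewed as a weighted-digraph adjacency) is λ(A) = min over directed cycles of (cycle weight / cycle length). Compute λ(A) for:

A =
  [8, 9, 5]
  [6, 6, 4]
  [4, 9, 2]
λ(A) = 2

Enumerate directed cycles and compute their means (weight / length). Sample:
  cycle 0 → 0: weight = 8, length = 1, mean = 8/1 ≈ 8.000
  cycle 1 → 1: weight = 6, length = 1, mean = 6/1 ≈ 6.000
  cycle 2 → 2: weight = 2, length = 1, mean = 2/1 ≈ 2.000
  cycle 0 → 1 → 0: weight = 15, length = 2, mean = 15/2 ≈ 7.500
  cycle 0 → 2 → 0: weight = 9, length = 2, mean = 9/2 ≈ 4.500
  cycle 1 → 0 → 1: weight = 15, length = 2, mean = 15/2 ≈ 7.500
Minimum mean = 2.000, attained e.g. along the cycle 2 → 2 with weight 2 and length 1. So λ(A) = 2/1 = 2.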